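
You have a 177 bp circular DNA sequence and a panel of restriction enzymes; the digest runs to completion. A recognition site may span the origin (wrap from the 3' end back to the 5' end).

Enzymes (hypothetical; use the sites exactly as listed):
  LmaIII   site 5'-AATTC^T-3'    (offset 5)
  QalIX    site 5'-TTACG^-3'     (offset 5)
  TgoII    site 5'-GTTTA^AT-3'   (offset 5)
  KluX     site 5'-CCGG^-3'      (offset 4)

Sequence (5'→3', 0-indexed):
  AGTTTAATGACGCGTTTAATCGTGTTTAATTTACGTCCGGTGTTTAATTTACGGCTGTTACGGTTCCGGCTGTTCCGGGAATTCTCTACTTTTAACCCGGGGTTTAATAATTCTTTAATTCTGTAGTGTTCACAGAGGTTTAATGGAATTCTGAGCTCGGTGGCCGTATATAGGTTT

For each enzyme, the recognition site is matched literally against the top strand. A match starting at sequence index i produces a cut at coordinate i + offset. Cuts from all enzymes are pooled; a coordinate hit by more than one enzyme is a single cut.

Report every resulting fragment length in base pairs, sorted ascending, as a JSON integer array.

Per-enzyme occurrences:
  LmaIII AATTCT/5: at [79, 108, 116, 146] ⇒ [84, 113, 121, 151]
  QalIX TTACG/5: at [30, 48, 57] ⇒ [35, 53, 62]
  TgoII GTTTAAT/5: at [1, 13, 23, 41, 101, 137] ⇒ [6, 18, 28, 46, 106, 142]
  KluX CCGG/4: at [36, 65, 74, 96] ⇒ [40, 69, 78, 100]

All cut coordinates (distinct, sorted): [6, 18, 28, 35, 40, 46, 53, 62, 69, 78, 84, 100, 106, 113, 121, 142, 151]

Fragments:
  6→18: 12 bp
  18→28: 10 bp
  28→35: 7 bp
  35→40: 5 bp
  40→46: 6 bp
  46→53: 7 bp
  53→62: 9 bp
  62→69: 7 bp
  69→78: 9 bp
  78→84: 6 bp
  84→100: 16 bp
  100→106: 6 bp
  106→113: 7 bp
  113→121: 8 bp
  121→142: 21 bp
  142→151: 9 bp
  151→6 (wrap): 177-151+6 = 32 bp

[5,6,6,6,7,7,7,7,8,9,9,9,10,12,16,21,32]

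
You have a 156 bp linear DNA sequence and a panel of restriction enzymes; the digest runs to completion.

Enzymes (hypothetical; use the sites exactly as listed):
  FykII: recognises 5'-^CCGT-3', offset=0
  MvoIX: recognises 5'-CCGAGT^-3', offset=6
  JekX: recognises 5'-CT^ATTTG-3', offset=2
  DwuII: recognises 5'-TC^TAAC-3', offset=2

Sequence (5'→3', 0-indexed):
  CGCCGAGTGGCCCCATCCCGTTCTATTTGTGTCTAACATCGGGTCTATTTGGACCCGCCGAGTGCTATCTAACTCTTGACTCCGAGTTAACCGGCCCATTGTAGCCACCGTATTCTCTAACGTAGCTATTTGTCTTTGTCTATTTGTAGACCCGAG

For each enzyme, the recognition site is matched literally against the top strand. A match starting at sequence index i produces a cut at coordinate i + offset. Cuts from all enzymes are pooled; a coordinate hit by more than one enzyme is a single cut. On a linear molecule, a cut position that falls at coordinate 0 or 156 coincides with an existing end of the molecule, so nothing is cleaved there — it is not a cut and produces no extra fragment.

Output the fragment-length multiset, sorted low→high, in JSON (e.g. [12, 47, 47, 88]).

Per-enzyme occurrences:
  FykII CCGT/0: at [17, 107] ⇒ [17, 107]
  MvoIX CCGAGT/6: at [2, 57, 81] ⇒ [8, 63, 87]
  JekX CTATTTG/2: at [22, 44, 125, 139] ⇒ [24, 46, 127, 141]
  DwuII TCTAAC/2: at [31, 67, 115] ⇒ [33, 69, 117]

Pooled cuts: [8, 17, 24, 33, 46, 63, 69, 87, 107, 117, 127, 141]

Fragment lengths:
  [0,8): 8 bp
  [8,17): 9 bp
  [17,24): 7 bp
  [24,33): 9 bp
  [33,46): 13 bp
  [46,63): 17 bp
  [63,69): 6 bp
  [69,87): 18 bp
  [87,107): 20 bp
  [107,117): 10 bp
  [117,127): 10 bp
  [127,141): 14 bp
  [141,156): 15 bp

[6,7,8,9,9,10,10,13,14,15,17,18,20]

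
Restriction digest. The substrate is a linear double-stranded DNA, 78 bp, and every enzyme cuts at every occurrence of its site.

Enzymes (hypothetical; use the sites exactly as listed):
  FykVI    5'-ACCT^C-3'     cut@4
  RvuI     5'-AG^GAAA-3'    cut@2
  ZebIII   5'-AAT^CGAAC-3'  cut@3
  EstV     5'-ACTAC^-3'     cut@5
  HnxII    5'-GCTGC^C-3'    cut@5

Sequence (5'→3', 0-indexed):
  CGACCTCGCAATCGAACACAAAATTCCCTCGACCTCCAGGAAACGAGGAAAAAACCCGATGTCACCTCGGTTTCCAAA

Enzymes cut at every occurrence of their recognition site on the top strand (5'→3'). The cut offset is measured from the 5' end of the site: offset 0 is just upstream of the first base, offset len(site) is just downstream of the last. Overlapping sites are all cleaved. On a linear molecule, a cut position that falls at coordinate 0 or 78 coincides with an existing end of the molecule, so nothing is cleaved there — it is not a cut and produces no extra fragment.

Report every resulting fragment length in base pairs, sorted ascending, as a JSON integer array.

Per-enzyme occurrences:
  FykVI (ACCTC, off=4): starts [2, 31, 63] → cuts [6, 35, 67]
  RvuI (AGGAAA, off=2): starts [37, 45] → cuts [39, 47]
  ZebIII (AATCGAAC, off=3): starts [9] → cuts [12]
  EstV (ACTAC, off=5): no sites
  HnxII (GCTGCC, off=5): no sites

Pooled cuts: [6, 12, 35, 39, 47, 67]

Fragment lengths:
  [0,6): 6 bp
  [6,12): 6 bp
  [12,35): 23 bp
  [35,39): 4 bp
  [39,47): 8 bp
  [47,67): 20 bp
  [67,78): 11 bp

[4,6,6,8,11,20,23]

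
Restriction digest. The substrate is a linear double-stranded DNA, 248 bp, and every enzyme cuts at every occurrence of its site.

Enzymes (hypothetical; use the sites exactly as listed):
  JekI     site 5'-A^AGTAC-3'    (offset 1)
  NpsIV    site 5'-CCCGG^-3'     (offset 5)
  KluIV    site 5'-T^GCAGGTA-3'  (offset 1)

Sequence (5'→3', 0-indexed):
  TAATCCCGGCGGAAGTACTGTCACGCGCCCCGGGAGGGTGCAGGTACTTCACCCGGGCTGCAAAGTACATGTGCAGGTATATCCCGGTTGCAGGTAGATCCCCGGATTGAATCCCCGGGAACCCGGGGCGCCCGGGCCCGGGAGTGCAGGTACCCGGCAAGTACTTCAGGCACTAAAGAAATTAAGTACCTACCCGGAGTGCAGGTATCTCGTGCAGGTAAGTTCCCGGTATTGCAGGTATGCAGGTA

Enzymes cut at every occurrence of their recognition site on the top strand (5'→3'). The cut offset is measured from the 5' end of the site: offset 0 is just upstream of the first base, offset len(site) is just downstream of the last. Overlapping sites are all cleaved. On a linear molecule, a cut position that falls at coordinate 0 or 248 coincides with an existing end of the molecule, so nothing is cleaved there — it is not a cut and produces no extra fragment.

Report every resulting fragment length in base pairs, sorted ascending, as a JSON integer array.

Scan for sites:
  JekI (AAGTAC, off=1): starts [12, 62, 158, 183] → cuts [13, 63, 159, 184]
  NpsIV (CCCGG, off=5): starts [4, 28, 51, 82, 100, 113, 121, 130, 136, 152, 192, 224] → cuts [9, 33, 56, 87, 105, 118, 126, 135, 141, 157, 197, 229]
  KluIV (TGCAGGTA, off=1): starts [38, 71, 88, 144, 199, 212, 232, 240] → cuts [39, 72, 89, 145, 200, 213, 233, 241]

Pooled cuts: [9, 13, 33, 39, 56, 63, 72, 87, 89, 105, 118, 126, 135, 141, 145, 157, 159, 184, 197, 200, 213, 229, 233, 241]

Fragment lengths:
  [0,9): 9 bp
  [9,13): 4 bp
  [13,33): 20 bp
  [33,39): 6 bp
  [39,56): 17 bp
  [56,63): 7 bp
  [63,72): 9 bp
  [72,87): 15 bp
  [87,89): 2 bp
  [89,105): 16 bp
  [105,118): 13 bp
  [118,126): 8 bp
  [126,135): 9 bp
  [135,141): 6 bp
  [141,145): 4 bp
  [145,157): 12 bp
  [157,159): 2 bp
  [159,184): 25 bp
  [184,197): 13 bp
  [197,200): 3 bp
  [200,213): 13 bp
  [213,229): 16 bp
  [229,233): 4 bp
  [233,241): 8 bp
  [241,248): 7 bp

[2,2,3,4,4,4,6,6,7,7,8,8,9,9,9,12,13,13,13,15,16,16,17,20,25]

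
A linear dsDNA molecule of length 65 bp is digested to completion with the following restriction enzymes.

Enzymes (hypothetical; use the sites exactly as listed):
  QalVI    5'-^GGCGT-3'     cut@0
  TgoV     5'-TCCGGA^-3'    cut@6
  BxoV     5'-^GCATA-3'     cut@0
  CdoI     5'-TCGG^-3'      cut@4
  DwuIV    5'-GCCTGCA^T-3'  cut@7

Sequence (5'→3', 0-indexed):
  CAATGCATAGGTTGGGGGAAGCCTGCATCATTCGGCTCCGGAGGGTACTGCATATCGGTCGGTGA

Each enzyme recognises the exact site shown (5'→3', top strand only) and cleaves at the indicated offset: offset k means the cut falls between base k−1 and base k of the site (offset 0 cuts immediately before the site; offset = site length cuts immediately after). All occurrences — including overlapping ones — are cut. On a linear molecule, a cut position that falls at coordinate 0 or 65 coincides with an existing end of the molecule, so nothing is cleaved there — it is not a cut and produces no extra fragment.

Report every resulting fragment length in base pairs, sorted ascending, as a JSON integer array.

[3,4,4,7,7,8,9,23]

Site scan:
  QalVI (GGCGT, off=0): no sites
  TgoV TCCGGA/6: at [36] ⇒ [42]
  BxoV GCATA/0: at [4, 49] ⇒ [4, 49]
  CdoI TCGG/4: at [31, 54, 58] ⇒ [35, 58, 62]
  DwuIV GCCTGCAT/7: at [20] ⇒ [27]

Pooled cuts: [4, 27, 35, 42, 49, 58, 62]

Fragments:
  [0,4): 4 bp
  [4,27): 23 bp
  [27,35): 8 bp
  [35,42): 7 bp
  [42,49): 7 bp
  [49,58): 9 bp
  [58,62): 4 bp
  [62,65): 3 bp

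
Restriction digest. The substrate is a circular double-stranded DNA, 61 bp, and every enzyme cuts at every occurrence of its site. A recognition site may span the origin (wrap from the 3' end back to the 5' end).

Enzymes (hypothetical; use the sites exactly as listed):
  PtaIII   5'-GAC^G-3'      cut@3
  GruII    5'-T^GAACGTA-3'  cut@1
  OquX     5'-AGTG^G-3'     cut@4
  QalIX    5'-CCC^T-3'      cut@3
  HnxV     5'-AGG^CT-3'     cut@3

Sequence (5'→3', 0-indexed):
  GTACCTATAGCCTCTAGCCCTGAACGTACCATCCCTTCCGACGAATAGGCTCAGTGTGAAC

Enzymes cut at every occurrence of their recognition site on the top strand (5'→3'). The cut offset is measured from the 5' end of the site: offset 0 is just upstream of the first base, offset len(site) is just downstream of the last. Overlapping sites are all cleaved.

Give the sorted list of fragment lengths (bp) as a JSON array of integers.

[1,7,7,8,14,24]

Per-enzyme occurrences:
  PtaIII GACG/3: at [39] ⇒ [42]
  GruII TGAACGTA/1: at [20, 56] ⇒ [21, 57]
  OquX (AGTGG, off=4): no sites
  QalIX CCCT/3: at [17, 32] ⇒ [20, 35]
  HnxV AGGCT/3: at [46] ⇒ [49]

Pooled cuts: [20, 21, 35, 42, 49, 57]

Fragments:
  20→21: 1 bp
  21→35: 14 bp
  35→42: 7 bp
  42→49: 7 bp
  49→57: 8 bp
  57→20 (wrap): 61-57+20 = 24 bp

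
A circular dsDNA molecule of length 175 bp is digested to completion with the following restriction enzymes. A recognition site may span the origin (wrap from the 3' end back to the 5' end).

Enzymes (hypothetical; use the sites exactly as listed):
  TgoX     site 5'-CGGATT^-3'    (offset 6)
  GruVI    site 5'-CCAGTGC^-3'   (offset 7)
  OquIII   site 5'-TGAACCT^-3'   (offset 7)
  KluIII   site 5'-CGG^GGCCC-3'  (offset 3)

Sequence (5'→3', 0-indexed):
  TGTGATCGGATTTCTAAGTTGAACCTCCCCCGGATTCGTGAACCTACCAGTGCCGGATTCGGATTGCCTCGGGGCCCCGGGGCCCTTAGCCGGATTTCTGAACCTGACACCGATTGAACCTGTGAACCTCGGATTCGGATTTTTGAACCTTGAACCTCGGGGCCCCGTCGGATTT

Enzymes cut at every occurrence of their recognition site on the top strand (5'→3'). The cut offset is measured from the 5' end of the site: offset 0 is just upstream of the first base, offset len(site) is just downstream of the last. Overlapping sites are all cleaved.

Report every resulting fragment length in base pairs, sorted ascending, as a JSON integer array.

Scan for sites:
  TgoX (CGGATT, off=6): starts [6, 30, 53, 59, 90, 129, 135, 168] → cuts [12, 36, 59, 65, 96, 135, 141, 174]
  GruVI (CCAGTGC, off=7): starts [46] → cuts [53]
  OquIII (TGAACCT, off=7): starts [19, 38, 98, 114, 122, 143, 150] → cuts [26, 45, 105, 121, 129, 150, 157]
  KluIII (CGGGGCCC, off=3): starts [69, 77, 157] → cuts [72, 80, 160]

All cut coordinates (distinct, sorted): [12, 26, 36, 45, 53, 59, 65, 72, 80, 96, 105, 121, 129, 135, 141, 150, 157, 160, 174]

Fragments:
  12→26: 14 bp
  26→36: 10 bp
  36→45: 9 bp
  45→53: 8 bp
  53→59: 6 bp
  59→65: 6 bp
  65→72: 7 bp
  72→80: 8 bp
  80→96: 16 bp
  96→105: 9 bp
  105→121: 16 bp
  121→129: 8 bp
  129→135: 6 bp
  135→141: 6 bp
  141→150: 9 bp
  150→157: 7 bp
  157→160: 3 bp
  160→174: 14 bp
  174→12 (wrap): 175-174+12 = 13 bp

[3,6,6,6,6,7,7,8,8,8,9,9,9,10,13,14,14,16,16]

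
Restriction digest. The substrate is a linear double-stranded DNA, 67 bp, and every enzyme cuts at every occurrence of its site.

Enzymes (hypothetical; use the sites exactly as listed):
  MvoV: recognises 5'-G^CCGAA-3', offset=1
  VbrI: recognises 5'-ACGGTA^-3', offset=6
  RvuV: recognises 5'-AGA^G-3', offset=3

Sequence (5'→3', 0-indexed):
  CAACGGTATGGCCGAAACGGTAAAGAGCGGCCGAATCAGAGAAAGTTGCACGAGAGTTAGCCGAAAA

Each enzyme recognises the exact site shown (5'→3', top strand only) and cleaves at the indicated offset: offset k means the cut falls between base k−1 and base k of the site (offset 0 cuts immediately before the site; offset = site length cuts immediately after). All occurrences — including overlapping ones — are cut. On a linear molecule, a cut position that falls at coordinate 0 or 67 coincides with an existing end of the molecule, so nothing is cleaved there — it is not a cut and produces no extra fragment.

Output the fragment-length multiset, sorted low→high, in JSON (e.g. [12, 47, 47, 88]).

[3,4,4,5,7,8,10,11,15]

Site scan:
  MvoV GCCGAA/1: at [10, 29, 59] ⇒ [11, 30, 60]
  VbrI ACGGTA/6: at [2, 16] ⇒ [8, 22]
  RvuV AGAG/3: at [23, 37, 52] ⇒ [26, 40, 55]

Pooled cuts: [8, 11, 22, 26, 30, 40, 55, 60]

Fragments:
  [0,8): 8 bp
  [8,11): 3 bp
  [11,22): 11 bp
  [22,26): 4 bp
  [26,30): 4 bp
  [30,40): 10 bp
  [40,55): 15 bp
  [55,60): 5 bp
  [60,67): 7 bp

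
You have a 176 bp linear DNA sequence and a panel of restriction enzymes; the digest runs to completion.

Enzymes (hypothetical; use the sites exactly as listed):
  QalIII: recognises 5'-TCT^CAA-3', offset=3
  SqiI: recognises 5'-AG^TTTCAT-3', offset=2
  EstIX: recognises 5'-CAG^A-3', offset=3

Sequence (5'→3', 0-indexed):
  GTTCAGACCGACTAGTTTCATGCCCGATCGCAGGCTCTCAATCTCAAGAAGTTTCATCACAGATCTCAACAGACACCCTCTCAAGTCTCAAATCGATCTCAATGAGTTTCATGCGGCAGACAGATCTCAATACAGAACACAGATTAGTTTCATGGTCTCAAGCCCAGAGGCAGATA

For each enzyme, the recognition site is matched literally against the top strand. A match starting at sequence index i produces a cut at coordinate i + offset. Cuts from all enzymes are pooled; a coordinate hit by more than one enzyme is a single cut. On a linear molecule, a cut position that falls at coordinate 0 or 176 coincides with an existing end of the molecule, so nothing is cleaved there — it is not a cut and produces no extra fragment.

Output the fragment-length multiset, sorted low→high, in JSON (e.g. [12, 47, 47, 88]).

[3,4,4,4,5,6,6,6,6,7,7,7,7,8,9,9,9,11,11,11,13,23]

Site scan:
  QalIII (TCTCAA, off=3): starts [35, 41, 63, 78, 85, 96, 124, 155] → cuts [38, 44, 66, 81, 88, 99, 127, 158]
  SqiI (AGTTTCAT, off=2): starts [13, 49, 104, 145] → cuts [15, 51, 106, 147]
  EstIX (CAGA, off=3): starts [3, 59, 69, 116, 120, 132, 139, 164, 170] → cuts [6, 62, 72, 119, 123, 135, 142, 167, 173]

All cut coordinates (distinct, sorted): [6, 15, 38, 44, 51, 62, 66, 72, 81, 88, 99, 106, 119, 123, 127, 135, 142, 147, 158, 167, 173]

Fragments:
  [0,6): 6 bp
  [6,15): 9 bp
  [15,38): 23 bp
  [38,44): 6 bp
  [44,51): 7 bp
  [51,62): 11 bp
  [62,66): 4 bp
  [66,72): 6 bp
  [72,81): 9 bp
  [81,88): 7 bp
  [88,99): 11 bp
  [99,106): 7 bp
  [106,119): 13 bp
  [119,123): 4 bp
  [123,127): 4 bp
  [127,135): 8 bp
  [135,142): 7 bp
  [142,147): 5 bp
  [147,158): 11 bp
  [158,167): 9 bp
  [167,173): 6 bp
  [173,176): 3 bp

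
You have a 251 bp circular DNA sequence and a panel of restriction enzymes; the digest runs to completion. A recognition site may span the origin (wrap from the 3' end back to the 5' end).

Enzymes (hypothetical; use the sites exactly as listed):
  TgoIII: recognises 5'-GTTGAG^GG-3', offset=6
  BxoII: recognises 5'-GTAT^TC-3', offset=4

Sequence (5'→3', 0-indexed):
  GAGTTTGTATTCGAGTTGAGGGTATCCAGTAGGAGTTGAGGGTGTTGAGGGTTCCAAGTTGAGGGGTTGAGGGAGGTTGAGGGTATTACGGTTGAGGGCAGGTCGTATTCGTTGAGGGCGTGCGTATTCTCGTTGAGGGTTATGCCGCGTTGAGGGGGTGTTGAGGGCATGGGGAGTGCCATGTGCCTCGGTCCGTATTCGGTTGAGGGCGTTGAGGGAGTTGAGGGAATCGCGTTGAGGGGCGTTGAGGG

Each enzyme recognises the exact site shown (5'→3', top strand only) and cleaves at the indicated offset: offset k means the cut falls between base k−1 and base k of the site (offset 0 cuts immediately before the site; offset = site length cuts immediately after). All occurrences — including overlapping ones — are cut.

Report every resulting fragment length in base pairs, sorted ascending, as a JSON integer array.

Site scan:
  TgoIII GTTGAGGG/6: at [14, 34, 43, 57, 65, 75, 90, 110, 131, 148, 159, 201, 210, 219, 233, 243] ⇒ [20, 40, 49, 63, 71, 81, 96, 116, 137, 154, 165, 207, 216, 225, 239, 249]
  BxoII GTATTC/4: at [6, 104, 123, 194] ⇒ [10, 108, 127, 198]

Pooled cuts: [10, 20, 40, 49, 63, 71, 81, 96, 108, 116, 127, 137, 154, 165, 198, 207, 216, 225, 239, 249]

Fragments:
  10→20: 10 bp
  20→40: 20 bp
  40→49: 9 bp
  49→63: 14 bp
  63→71: 8 bp
  71→81: 10 bp
  81→96: 15 bp
  96→108: 12 bp
  108→116: 8 bp
  116→127: 11 bp
  127→137: 10 bp
  137→154: 17 bp
  154→165: 11 bp
  165→198: 33 bp
  198→207: 9 bp
  207→216: 9 bp
  216→225: 9 bp
  225→239: 14 bp
  239→249: 10 bp
  249→10 (wrap): 251-249+10 = 12 bp

[8,8,9,9,9,9,10,10,10,10,11,11,12,12,14,14,15,17,20,33]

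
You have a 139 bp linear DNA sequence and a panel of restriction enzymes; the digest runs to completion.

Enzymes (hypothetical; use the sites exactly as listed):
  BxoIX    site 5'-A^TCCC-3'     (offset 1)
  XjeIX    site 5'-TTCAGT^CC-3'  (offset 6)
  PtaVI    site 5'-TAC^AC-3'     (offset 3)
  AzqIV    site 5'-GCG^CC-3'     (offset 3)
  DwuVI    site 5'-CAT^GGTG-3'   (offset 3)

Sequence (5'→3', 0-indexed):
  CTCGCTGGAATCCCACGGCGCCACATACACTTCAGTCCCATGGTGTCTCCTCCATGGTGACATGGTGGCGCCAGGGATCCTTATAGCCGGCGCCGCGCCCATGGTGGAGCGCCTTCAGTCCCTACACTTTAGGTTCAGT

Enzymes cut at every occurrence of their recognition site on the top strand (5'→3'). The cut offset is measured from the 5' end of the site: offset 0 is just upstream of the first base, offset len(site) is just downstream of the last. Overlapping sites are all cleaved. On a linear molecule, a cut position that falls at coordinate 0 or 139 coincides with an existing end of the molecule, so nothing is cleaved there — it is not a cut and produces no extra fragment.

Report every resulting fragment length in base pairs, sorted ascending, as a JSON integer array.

[5,5,5,6,7,8,8,8,8,9,10,10,14,14,22]

Site scan:
  BxoIX ATCCC/1: at [9] ⇒ [10]
  XjeIX TTCAGTCC/6: at [30, 113] ⇒ [36, 119]
  PtaVI TACAC/3: at [25, 122] ⇒ [28, 125]
  AzqIV GCGCC/3: at [17, 67, 89, 94, 108] ⇒ [20, 70, 92, 97, 111]
  DwuVI CATGGTG/3: at [38, 52, 60, 99] ⇒ [41, 55, 63, 102]

Pooled cuts: [10, 20, 28, 36, 41, 55, 63, 70, 92, 97, 102, 111, 119, 125]

Fragment lengths:
  [0,10): 10 bp
  [10,20): 10 bp
  [20,28): 8 bp
  [28,36): 8 bp
  [36,41): 5 bp
  [41,55): 14 bp
  [55,63): 8 bp
  [63,70): 7 bp
  [70,92): 22 bp
  [92,97): 5 bp
  [97,102): 5 bp
  [102,111): 9 bp
  [111,119): 8 bp
  [119,125): 6 bp
  [125,139): 14 bp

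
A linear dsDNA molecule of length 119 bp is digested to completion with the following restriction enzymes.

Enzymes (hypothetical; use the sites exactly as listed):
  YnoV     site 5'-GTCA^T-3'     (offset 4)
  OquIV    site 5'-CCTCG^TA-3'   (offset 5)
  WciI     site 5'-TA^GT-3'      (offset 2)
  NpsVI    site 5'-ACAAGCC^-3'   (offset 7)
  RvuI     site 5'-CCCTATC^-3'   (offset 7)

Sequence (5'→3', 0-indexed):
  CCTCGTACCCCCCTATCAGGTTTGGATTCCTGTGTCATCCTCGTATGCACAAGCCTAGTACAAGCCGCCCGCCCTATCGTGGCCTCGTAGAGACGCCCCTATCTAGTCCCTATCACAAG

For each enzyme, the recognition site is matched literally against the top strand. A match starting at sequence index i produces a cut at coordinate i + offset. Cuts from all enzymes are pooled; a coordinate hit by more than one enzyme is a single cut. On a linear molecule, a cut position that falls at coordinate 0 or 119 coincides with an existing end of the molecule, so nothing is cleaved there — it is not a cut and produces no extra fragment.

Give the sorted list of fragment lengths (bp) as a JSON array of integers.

[2,2,5,5,6,9,9,9,12,12,12,16,20]

Per-enzyme occurrences:
  YnoV (GTCAT, off=4): starts [33] → cuts [37]
  OquIV (CCTCGTA, off=5): starts [0, 38, 82] → cuts [5, 43, 87]
  WciI (TAGT, off=2): starts [55, 103] → cuts [57, 105]
  NpsVI (ACAAGCC, off=7): starts [48, 59] → cuts [55, 66]
  RvuI (CCCTATC, off=7): starts [10, 71, 96, 107] → cuts [17, 78, 103, 114]

Pooled cuts: [5, 17, 37, 43, 55, 57, 66, 78, 87, 103, 105, 114]

Fragment lengths:
  [0,5): 5 bp
  [5,17): 12 bp
  [17,37): 20 bp
  [37,43): 6 bp
  [43,55): 12 bp
  [55,57): 2 bp
  [57,66): 9 bp
  [66,78): 12 bp
  [78,87): 9 bp
  [87,103): 16 bp
  [103,105): 2 bp
  [105,114): 9 bp
  [114,119): 5 bp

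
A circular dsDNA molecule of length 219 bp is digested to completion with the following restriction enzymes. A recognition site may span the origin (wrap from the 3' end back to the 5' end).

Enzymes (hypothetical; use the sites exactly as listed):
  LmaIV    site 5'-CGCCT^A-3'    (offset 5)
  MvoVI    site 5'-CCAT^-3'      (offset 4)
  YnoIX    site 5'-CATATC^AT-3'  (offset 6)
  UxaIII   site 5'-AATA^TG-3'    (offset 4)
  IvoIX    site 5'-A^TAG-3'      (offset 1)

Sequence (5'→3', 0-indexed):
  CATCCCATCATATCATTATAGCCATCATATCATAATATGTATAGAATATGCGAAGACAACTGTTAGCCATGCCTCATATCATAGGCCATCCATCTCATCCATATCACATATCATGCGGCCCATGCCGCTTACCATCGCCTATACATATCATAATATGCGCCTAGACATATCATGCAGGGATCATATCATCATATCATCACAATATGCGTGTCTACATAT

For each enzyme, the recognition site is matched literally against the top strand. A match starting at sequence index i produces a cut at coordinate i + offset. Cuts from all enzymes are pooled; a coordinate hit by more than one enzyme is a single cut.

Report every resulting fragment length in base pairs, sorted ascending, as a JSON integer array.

[1,4,4,4,5,6,6,6,6,7,7,7,7,8,8,9,9,9,9,10,10,11,12,16,16,22]

Per-enzyme occurrences:
  LmaIV (CGCCTA, off=5): starts [135, 157] → cuts [140, 162]
  MvoVI (CCAT, off=4): starts [4, 21, 66, 85, 89, 98, 119, 131] → cuts [8, 25, 70, 89, 93, 102, 123, 135]
  YnoIX (CATATCAT, off=6): starts [8, 25, 74, 106, 143, 165, 181, 189, 214] → cuts [1, 14, 31, 80, 112, 149, 171, 187, 195]
  UxaIII (AATATG, off=4): starts [33, 44, 151, 200] → cuts [37, 48, 155, 204]
  IvoIX (ATAG, off=1): starts [17, 40, 80] → cuts [18, 41, 81]

Pooled cuts: [1, 8, 14, 18, 25, 31, 37, 41, 48, 70, 80, 81, 89, 93, 102, 112, 123, 135, 140, 149, 155, 162, 171, 187, 195, 204]

Fragments:
  1→8: 7 bp
  8→14: 6 bp
  14→18: 4 bp
  18→25: 7 bp
  25→31: 6 bp
  31→37: 6 bp
  37→41: 4 bp
  41→48: 7 bp
  48→70: 22 bp
  70→80: 10 bp
  80→81: 1 bp
  81→89: 8 bp
  89→93: 4 bp
  93→102: 9 bp
  102→112: 10 bp
  112→123: 11 bp
  123→135: 12 bp
  135→140: 5 bp
  140→149: 9 bp
  149→155: 6 bp
  155→162: 7 bp
  162→171: 9 bp
  171→187: 16 bp
  187→195: 8 bp
  195→204: 9 bp
  204→1 (wrap): 219-204+1 = 16 bp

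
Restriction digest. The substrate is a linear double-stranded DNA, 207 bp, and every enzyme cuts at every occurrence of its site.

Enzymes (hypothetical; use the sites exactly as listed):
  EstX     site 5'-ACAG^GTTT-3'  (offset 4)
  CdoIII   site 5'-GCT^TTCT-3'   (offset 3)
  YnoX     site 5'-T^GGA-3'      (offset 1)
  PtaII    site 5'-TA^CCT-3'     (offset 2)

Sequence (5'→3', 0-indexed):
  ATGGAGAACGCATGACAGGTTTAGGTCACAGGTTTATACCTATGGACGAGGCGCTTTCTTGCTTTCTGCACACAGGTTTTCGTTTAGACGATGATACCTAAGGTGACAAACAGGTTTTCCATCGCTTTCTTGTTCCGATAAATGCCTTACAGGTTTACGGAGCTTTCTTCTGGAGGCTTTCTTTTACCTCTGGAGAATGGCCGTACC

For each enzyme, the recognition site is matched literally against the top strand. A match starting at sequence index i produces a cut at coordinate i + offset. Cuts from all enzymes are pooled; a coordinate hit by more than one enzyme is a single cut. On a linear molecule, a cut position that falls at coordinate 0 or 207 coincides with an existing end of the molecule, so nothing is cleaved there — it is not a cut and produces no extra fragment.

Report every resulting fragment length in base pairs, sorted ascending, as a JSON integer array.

Per-enzyme occurrences:
  EstX ACAGGTTT/4: at [14, 27, 71, 109, 148] ⇒ [18, 31, 75, 113, 152]
  CdoIII GCTTTCT/3: at [52, 60, 123, 161, 175] ⇒ [55, 63, 126, 164, 178]
  YnoX TGGA/1: at [1, 42, 170, 190] ⇒ [2, 43, 171, 191]
  PtaII TACCT/2: at [36, 94, 184] ⇒ [38, 96, 186]

Pooled cuts: [2, 18, 31, 38, 43, 55, 63, 75, 96, 113, 126, 152, 164, 171, 178, 186, 191]

Fragment lengths:
  [0,2): 2 bp
  [2,18): 16 bp
  [18,31): 13 bp
  [31,38): 7 bp
  [38,43): 5 bp
  [43,55): 12 bp
  [55,63): 8 bp
  [63,75): 12 bp
  [75,96): 21 bp
  [96,113): 17 bp
  [113,126): 13 bp
  [126,152): 26 bp
  [152,164): 12 bp
  [164,171): 7 bp
  [171,178): 7 bp
  [178,186): 8 bp
  [186,191): 5 bp
  [191,207): 16 bp

[2,5,5,7,7,7,8,8,12,12,12,13,13,16,16,17,21,26]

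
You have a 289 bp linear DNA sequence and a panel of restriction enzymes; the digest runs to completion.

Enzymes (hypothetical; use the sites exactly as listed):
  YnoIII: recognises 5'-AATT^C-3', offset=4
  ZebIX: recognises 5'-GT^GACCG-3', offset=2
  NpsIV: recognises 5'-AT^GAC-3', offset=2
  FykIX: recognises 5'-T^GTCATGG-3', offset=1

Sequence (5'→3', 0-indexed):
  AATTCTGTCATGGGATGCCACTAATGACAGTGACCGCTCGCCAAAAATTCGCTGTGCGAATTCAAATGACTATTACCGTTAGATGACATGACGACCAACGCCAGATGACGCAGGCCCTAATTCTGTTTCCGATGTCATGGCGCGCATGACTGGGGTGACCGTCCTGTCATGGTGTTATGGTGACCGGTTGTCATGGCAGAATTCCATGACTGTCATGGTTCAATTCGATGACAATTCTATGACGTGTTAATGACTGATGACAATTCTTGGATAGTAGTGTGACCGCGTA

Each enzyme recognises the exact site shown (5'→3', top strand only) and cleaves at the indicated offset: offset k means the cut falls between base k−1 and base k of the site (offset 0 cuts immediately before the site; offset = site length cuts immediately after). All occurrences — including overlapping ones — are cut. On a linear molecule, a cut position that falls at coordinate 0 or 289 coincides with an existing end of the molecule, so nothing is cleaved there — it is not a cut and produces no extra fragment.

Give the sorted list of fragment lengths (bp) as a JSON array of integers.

[2,4,4,4,4,4,5,5,6,7,7,7,8,9,9,9,11,11,13,14,14,14,15,16,16,17,17,18,19]

Scan for sites:
  YnoIII (AATTC, off=4): starts [0, 45, 58, 118, 199, 221, 232, 261] → cuts [4, 49, 62, 122, 203, 225, 236, 265]
  ZebIX (GTGACCG, off=2): starts [29, 154, 179, 278] → cuts [31, 156, 181, 280]
  NpsIV (ATGAC, off=2): starts [23, 65, 82, 87, 104, 145, 205, 227, 238, 249, 256] → cuts [25, 67, 84, 89, 106, 147, 207, 229, 240, 251, 258]
  FykIX (TGTCATGG, off=1): starts [5, 132, 164, 188, 210] → cuts [6, 133, 165, 189, 211]

All cut coordinates (distinct, sorted): [4, 6, 25, 31, 49, 62, 67, 84, 89, 106, 122, 133, 147, 156, 165, 181, 189, 203, 207, 211, 225, 229, 236, 240, 251, 258, 265, 280]

Fragments:
  [0,4): 4 bp
  [4,6): 2 bp
  [6,25): 19 bp
  [25,31): 6 bp
  [31,49): 18 bp
  [49,62): 13 bp
  [62,67): 5 bp
  [67,84): 17 bp
  [84,89): 5 bp
  [89,106): 17 bp
  [106,122): 16 bp
  [122,133): 11 bp
  [133,147): 14 bp
  [147,156): 9 bp
  [156,165): 9 bp
  [165,181): 16 bp
  [181,189): 8 bp
  [189,203): 14 bp
  [203,207): 4 bp
  [207,211): 4 bp
  [211,225): 14 bp
  [225,229): 4 bp
  [229,236): 7 bp
  [236,240): 4 bp
  [240,251): 11 bp
  [251,258): 7 bp
  [258,265): 7 bp
  [265,280): 15 bp
  [280,289): 9 bp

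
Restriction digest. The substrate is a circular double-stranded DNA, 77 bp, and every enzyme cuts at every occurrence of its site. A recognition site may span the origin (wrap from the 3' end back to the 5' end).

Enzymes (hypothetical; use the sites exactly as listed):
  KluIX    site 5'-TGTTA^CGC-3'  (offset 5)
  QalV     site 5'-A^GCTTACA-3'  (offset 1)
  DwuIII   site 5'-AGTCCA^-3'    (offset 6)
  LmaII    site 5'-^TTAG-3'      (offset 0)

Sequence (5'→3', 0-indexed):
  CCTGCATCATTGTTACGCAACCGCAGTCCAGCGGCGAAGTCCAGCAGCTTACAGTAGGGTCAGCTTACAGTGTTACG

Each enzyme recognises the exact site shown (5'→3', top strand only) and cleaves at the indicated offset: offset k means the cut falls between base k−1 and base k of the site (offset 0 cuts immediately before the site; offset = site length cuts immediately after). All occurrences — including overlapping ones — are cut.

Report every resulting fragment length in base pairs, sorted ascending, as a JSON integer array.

[3,13,13,15,16,17]

Site scan:
  KluIX (TGTTACGC, off=5): starts [10, 70] → cuts [15, 75]
  QalV (AGCTTACA, off=1): starts [45, 61] → cuts [46, 62]
  DwuIII (AGTCCA, off=6): starts [24, 37] → cuts [30, 43]
  LmaII (TTAG, off=0): no sites

All cut coordinates (distinct, sorted): [15, 30, 43, 46, 62, 75]

Fragment lengths:
  15→30: 15 bp
  30→43: 13 bp
  43→46: 3 bp
  46→62: 16 bp
  62→75: 13 bp
  75→15 (wrap): 77-75+15 = 17 bp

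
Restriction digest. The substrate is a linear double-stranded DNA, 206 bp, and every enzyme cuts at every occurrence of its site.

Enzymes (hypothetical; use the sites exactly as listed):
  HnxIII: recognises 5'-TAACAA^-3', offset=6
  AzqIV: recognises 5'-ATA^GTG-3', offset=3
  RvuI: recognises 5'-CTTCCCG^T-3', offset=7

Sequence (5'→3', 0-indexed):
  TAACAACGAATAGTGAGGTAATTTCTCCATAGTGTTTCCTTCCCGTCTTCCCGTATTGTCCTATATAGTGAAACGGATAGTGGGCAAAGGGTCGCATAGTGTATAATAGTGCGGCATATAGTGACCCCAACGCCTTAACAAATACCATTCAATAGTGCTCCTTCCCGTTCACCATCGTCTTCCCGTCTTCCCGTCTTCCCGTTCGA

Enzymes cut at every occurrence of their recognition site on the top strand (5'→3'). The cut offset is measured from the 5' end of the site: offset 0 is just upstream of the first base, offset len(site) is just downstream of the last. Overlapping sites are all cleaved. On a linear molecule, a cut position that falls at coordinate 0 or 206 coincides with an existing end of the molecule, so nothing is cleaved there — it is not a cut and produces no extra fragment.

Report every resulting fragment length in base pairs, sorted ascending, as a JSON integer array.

[5,6,6,8,8,8,10,12,12,13,13,14,14,18,19,19,21]

Scan for sites:
  HnxIII (TAACAA, off=6): starts [0, 135] → cuts [6, 141]
  AzqIV (ATAGTG, off=3): starts [9, 28, 64, 76, 95, 105, 117, 151] → cuts [12, 31, 67, 79, 98, 108, 120, 154]
  RvuI (CTTCCCGT, off=7): starts [38, 46, 160, 178, 186, 194] → cuts [45, 53, 167, 185, 193, 201]

All cut coordinates (distinct, sorted): [6, 12, 31, 45, 53, 67, 79, 98, 108, 120, 141, 154, 167, 185, 193, 201]

Fragments:
  [0,6): 6 bp
  [6,12): 6 bp
  [12,31): 19 bp
  [31,45): 14 bp
  [45,53): 8 bp
  [53,67): 14 bp
  [67,79): 12 bp
  [79,98): 19 bp
  [98,108): 10 bp
  [108,120): 12 bp
  [120,141): 21 bp
  [141,154): 13 bp
  [154,167): 13 bp
  [167,185): 18 bp
  [185,193): 8 bp
  [193,201): 8 bp
  [201,206): 5 bp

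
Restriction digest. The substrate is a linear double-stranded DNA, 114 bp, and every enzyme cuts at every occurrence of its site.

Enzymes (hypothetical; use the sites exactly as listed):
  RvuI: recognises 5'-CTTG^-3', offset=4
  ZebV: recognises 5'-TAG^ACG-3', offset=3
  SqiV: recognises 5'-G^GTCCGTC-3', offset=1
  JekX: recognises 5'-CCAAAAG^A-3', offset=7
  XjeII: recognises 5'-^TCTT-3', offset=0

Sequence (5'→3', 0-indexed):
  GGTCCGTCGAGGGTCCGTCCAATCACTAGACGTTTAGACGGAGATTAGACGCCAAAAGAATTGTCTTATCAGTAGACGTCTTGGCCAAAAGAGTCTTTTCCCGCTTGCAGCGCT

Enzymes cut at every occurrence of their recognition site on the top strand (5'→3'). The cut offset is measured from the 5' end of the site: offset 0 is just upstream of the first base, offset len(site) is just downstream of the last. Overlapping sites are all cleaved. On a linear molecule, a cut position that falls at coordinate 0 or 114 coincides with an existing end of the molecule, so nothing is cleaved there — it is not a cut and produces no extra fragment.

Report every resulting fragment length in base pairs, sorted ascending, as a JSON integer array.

Per-enzyme occurrences:
  RvuI CTTG/4: at [79, 103] ⇒ [83, 107]
  ZebV TAGACG/3: at [26, 34, 45, 72] ⇒ [29, 37, 48, 75]
  SqiV GGTCCGTC/1: at [0, 11] ⇒ [1, 12]
  JekX CCAAAAGA/7: at [51, 84] ⇒ [58, 91]
  XjeII TCTT/0: at [63, 78, 93] ⇒ [63, 78, 93]

All cut coordinates (distinct, sorted): [1, 12, 29, 37, 48, 58, 63, 75, 78, 83, 91, 93, 107]

Fragments:
  [0,1): 1 bp
  [1,12): 11 bp
  [12,29): 17 bp
  [29,37): 8 bp
  [37,48): 11 bp
  [48,58): 10 bp
  [58,63): 5 bp
  [63,75): 12 bp
  [75,78): 3 bp
  [78,83): 5 bp
  [83,91): 8 bp
  [91,93): 2 bp
  [93,107): 14 bp
  [107,114): 7 bp

[1,2,3,5,5,7,8,8,10,11,11,12,14,17]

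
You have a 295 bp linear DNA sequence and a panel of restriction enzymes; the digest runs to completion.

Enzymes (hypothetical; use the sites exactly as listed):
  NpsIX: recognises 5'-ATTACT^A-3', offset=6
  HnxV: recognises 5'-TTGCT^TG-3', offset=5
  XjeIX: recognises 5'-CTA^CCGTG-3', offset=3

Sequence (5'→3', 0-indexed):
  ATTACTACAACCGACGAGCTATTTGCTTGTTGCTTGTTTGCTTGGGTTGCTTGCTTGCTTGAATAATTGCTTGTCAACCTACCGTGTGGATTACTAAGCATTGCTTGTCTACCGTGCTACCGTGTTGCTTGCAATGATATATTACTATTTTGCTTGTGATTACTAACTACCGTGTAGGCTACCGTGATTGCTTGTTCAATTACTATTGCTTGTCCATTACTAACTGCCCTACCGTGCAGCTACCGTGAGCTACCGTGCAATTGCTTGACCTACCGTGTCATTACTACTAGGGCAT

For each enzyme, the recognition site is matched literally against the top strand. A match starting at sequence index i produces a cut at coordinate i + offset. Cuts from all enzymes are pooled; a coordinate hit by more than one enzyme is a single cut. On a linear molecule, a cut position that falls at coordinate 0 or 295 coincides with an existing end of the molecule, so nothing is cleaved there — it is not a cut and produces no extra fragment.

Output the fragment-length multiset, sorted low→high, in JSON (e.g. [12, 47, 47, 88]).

[4,4,5,6,6,6,7,7,8,8,8,9,10,10,10,10,10,10,10,11,11,11,12,12,12,13,13,14,17,21]

Scan for sites:
  NpsIX ATTACTA/6: at [0, 89, 140, 158, 198, 215, 279] ⇒ [6, 95, 146, 164, 204, 221, 285]
  HnxV TTGCTTG/5: at [22, 29, 37, 46, 50, 54, 66, 100, 124, 149, 187, 205, 260] ⇒ [27, 34, 42, 51, 55, 59, 71, 105, 129, 154, 192, 210, 265]
  XjeIX CTACCGTG/3: at [78, 108, 116, 166, 178, 228, 239, 249, 269] ⇒ [81, 111, 119, 169, 181, 231, 242, 252, 272]

Pooled cuts: [6, 27, 34, 42, 51, 55, 59, 71, 81, 95, 105, 111, 119, 129, 146, 154, 164, 169, 181, 192, 204, 210, 221, 231, 242, 252, 265, 272, 285]

Fragment lengths:
  [0,6): 6 bp
  [6,27): 21 bp
  [27,34): 7 bp
  [34,42): 8 bp
  [42,51): 9 bp
  [51,55): 4 bp
  [55,59): 4 bp
  [59,71): 12 bp
  [71,81): 10 bp
  [81,95): 14 bp
  [95,105): 10 bp
  [105,111): 6 bp
  [111,119): 8 bp
  [119,129): 10 bp
  [129,146): 17 bp
  [146,154): 8 bp
  [154,164): 10 bp
  [164,169): 5 bp
  [169,181): 12 bp
  [181,192): 11 bp
  [192,204): 12 bp
  [204,210): 6 bp
  [210,221): 11 bp
  [221,231): 10 bp
  [231,242): 11 bp
  [242,252): 10 bp
  [252,265): 13 bp
  [265,272): 7 bp
  [272,285): 13 bp
  [285,295): 10 bp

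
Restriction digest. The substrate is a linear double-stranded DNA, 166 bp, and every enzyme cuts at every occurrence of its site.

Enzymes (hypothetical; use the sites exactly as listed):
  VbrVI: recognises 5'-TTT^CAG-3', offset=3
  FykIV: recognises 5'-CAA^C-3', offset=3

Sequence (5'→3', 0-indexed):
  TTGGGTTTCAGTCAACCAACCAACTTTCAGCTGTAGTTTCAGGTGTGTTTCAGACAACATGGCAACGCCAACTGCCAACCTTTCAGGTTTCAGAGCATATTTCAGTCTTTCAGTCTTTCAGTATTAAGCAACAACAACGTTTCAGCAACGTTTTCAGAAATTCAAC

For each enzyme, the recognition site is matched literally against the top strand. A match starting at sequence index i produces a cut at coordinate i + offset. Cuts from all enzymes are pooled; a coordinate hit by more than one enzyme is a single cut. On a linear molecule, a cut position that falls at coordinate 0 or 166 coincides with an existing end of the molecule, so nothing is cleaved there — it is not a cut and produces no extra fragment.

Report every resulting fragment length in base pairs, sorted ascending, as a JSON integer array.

[1,3,3,4,4,4,5,5,6,6,6,7,7,7,7,8,8,8,8,11,11,12,12,13]

Per-enzyme occurrences:
  VbrVI (TTTCAG, off=3): starts [5, 24, 36, 47, 80, 87, 99, 107, 115, 139, 151] → cuts [8, 27, 39, 50, 83, 90, 102, 110, 118, 142, 154]
  FykIV (CAAC, off=3): starts [12, 16, 20, 54, 62, 68, 75, 128, 131, 134, 145, 162] → cuts [15, 19, 23, 57, 65, 71, 78, 131, 134, 137, 148, 165]

Pooled cuts: [8, 15, 19, 23, 27, 39, 50, 57, 65, 71, 78, 83, 90, 102, 110, 118, 131, 134, 137, 142, 148, 154, 165]

Fragment lengths:
  [0,8): 8 bp
  [8,15): 7 bp
  [15,19): 4 bp
  [19,23): 4 bp
  [23,27): 4 bp
  [27,39): 12 bp
  [39,50): 11 bp
  [50,57): 7 bp
  [57,65): 8 bp
  [65,71): 6 bp
  [71,78): 7 bp
  [78,83): 5 bp
  [83,90): 7 bp
  [90,102): 12 bp
  [102,110): 8 bp
  [110,118): 8 bp
  [118,131): 13 bp
  [131,134): 3 bp
  [134,137): 3 bp
  [137,142): 5 bp
  [142,148): 6 bp
  [148,154): 6 bp
  [154,165): 11 bp
  [165,166): 1 bp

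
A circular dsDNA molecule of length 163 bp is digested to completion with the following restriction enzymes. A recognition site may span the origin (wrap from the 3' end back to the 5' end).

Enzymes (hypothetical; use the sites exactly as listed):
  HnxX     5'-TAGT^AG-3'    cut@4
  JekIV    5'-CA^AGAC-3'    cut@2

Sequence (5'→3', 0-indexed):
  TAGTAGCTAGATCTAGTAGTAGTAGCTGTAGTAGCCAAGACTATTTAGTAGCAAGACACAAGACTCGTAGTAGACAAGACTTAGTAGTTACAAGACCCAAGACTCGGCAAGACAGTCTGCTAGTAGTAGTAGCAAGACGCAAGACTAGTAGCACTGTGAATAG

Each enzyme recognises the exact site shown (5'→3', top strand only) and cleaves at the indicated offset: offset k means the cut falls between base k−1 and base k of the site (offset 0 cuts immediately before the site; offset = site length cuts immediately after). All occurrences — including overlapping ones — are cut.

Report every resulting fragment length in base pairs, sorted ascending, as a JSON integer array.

Site scan:
  HnxX TAGTAG/4: at [0, 13, 16, 19, 28, 45, 67, 81, 120, 123, 126, 145, 160] ⇒ [1, 4, 17, 20, 23, 32, 49, 71, 85, 124, 127, 130, 149]
  JekIV CAAGAC/2: at [35, 51, 58, 74, 90, 97, 107, 132, 139] ⇒ [37, 53, 60, 76, 92, 99, 109, 134, 141]

All cut coordinates (distinct, sorted): [1, 4, 17, 20, 23, 32, 37, 49, 53, 60, 71, 76, 85, 92, 99, 109, 124, 127, 130, 134, 141, 149]

Fragment lengths:
  1→4: 3 bp
  4→17: 13 bp
  17→20: 3 bp
  20→23: 3 bp
  23→32: 9 bp
  32→37: 5 bp
  37→49: 12 bp
  49→53: 4 bp
  53→60: 7 bp
  60→71: 11 bp
  71→76: 5 bp
  76→85: 9 bp
  85→92: 7 bp
  92→99: 7 bp
  99→109: 10 bp
  109→124: 15 bp
  124→127: 3 bp
  127→130: 3 bp
  130→134: 4 bp
  134→141: 7 bp
  141→149: 8 bp
  149→1 (wrap): 163-149+1 = 15 bp

[3,3,3,3,3,4,4,5,5,7,7,7,7,8,9,9,10,11,12,13,15,15]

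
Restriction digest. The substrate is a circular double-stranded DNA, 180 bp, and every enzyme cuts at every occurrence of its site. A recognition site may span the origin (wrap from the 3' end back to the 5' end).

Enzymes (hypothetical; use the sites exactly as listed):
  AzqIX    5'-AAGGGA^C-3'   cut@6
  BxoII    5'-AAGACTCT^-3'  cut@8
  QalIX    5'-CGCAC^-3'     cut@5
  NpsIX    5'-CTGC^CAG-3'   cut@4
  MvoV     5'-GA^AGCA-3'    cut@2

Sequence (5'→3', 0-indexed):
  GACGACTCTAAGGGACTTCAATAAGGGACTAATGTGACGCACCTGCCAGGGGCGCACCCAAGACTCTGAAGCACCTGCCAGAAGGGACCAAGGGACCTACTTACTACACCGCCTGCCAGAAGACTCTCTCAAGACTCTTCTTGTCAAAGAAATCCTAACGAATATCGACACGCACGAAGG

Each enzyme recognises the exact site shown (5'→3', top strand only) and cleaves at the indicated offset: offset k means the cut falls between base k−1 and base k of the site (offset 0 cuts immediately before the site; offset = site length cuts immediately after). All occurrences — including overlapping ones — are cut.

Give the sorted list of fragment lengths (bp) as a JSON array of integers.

Scan for sites:
  AzqIX (AAGGGAC, off=6): starts [9, 22, 81, 89, 176] → cuts [2, 15, 28, 87, 95]
  BxoII (AAGACTCT, off=8): starts [59, 119, 130] → cuts [67, 127, 138]
  QalIX (CGCAC, off=5): starts [37, 52, 170] → cuts [42, 57, 175]
  NpsIX (CTGCCAG, off=4): starts [42, 74, 112] → cuts [46, 78, 116]
  MvoV (GAAGCA, off=2): starts [67] → cuts [69]

All cut coordinates (distinct, sorted): [2, 15, 28, 42, 46, 57, 67, 69, 78, 87, 95, 116, 127, 138, 175]

Fragments:
  2→15: 13 bp
  15→28: 13 bp
  28→42: 14 bp
  42→46: 4 bp
  46→57: 11 bp
  57→67: 10 bp
  67→69: 2 bp
  69→78: 9 bp
  78→87: 9 bp
  87→95: 8 bp
  95→116: 21 bp
  116→127: 11 bp
  127→138: 11 bp
  138→175: 37 bp
  175→2 (wrap): 180-175+2 = 7 bp

[2,4,7,8,9,9,10,11,11,11,13,13,14,21,37]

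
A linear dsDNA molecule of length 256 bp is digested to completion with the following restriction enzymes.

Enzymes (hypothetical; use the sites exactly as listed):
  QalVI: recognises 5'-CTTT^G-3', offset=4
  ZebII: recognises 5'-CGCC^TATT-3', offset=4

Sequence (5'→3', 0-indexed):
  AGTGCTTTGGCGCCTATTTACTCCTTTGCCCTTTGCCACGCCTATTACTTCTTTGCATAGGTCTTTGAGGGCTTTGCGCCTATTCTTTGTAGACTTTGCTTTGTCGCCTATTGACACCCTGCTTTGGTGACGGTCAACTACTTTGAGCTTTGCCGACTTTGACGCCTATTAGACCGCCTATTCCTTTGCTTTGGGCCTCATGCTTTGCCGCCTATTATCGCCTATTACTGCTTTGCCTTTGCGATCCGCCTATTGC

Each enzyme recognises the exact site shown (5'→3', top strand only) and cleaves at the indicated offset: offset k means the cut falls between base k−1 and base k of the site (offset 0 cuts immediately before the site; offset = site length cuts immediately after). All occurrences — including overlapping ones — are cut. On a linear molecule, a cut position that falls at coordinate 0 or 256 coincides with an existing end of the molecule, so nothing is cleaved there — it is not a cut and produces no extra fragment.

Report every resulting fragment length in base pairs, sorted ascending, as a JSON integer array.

Scan for sites:
  QalVI CTTTG/4: at [4, 23, 30, 50, 62, 71, 84, 93, 98, 121, 140, 147, 156, 183, 188, 202, 230, 236] ⇒ [8, 27, 34, 54, 66, 75, 88, 97, 102, 125, 144, 151, 160, 187, 192, 206, 234, 240]
  ZebII CGCCTATT/4: at [10, 38, 76, 104, 162, 174, 208, 218, 246] ⇒ [14, 42, 80, 108, 166, 178, 212, 222, 250]

Pooled cuts: [8, 14, 27, 34, 42, 54, 66, 75, 80, 88, 97, 102, 108, 125, 144, 151, 160, 166, 178, 187, 192, 206, 212, 222, 234, 240, 250]

Fragment lengths:
  [0,8): 8 bp
  [8,14): 6 bp
  [14,27): 13 bp
  [27,34): 7 bp
  [34,42): 8 bp
  [42,54): 12 bp
  [54,66): 12 bp
  [66,75): 9 bp
  [75,80): 5 bp
  [80,88): 8 bp
  [88,97): 9 bp
  [97,102): 5 bp
  [102,108): 6 bp
  [108,125): 17 bp
  [125,144): 19 bp
  [144,151): 7 bp
  [151,160): 9 bp
  [160,166): 6 bp
  [166,178): 12 bp
  [178,187): 9 bp
  [187,192): 5 bp
  [192,206): 14 bp
  [206,212): 6 bp
  [212,222): 10 bp
  [222,234): 12 bp
  [234,240): 6 bp
  [240,250): 10 bp
  [250,256): 6 bp

[5,5,5,6,6,6,6,6,6,7,7,8,8,8,9,9,9,9,10,10,12,12,12,12,13,14,17,19]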